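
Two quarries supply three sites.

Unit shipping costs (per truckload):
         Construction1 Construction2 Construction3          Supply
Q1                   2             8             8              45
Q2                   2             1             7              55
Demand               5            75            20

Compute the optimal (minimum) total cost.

385

A cheapest plan:
  Q1→Construction1: 5 × 2 = 10
  Q1→Construction2: 20 × 8 = 160
  Q1→Construction3: 20 × 8 = 160
  Q2→Construction2: 55 × 1 = 55
Total = 10 + 160 + 160 + 55 = 385.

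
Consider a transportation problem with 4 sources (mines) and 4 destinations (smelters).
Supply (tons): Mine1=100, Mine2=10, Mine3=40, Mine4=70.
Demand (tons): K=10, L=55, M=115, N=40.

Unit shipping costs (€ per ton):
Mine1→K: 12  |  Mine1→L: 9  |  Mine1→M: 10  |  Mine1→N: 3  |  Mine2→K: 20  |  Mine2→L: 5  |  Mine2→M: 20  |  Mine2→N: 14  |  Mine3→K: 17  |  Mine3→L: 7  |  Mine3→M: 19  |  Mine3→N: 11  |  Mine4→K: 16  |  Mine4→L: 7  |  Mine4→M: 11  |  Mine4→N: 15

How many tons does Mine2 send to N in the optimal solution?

0

Solving gives:
  Mine1–K: 10 × €12 = €120
  Mine1–M: 50 × €10 = €500
  Mine1–N: 40 × €3 = €120
  Mine2–L: 10 × €5 = €50
  Mine3–L: 40 × €7 = €280
  Mine4–L: 5 × €7 = €35
  Mine4–M: 65 × €11 = €715
Total cost = €1820.
The route Mine2→N is not used.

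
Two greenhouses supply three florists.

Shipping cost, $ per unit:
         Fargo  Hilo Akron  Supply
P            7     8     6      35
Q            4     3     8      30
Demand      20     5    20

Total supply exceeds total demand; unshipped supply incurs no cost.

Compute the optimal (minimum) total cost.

215

A cheapest plan:
  P to Akron: 20 bunches
  Q to Fargo: 20 bunches
  Q to Hilo: 5 bunches
Total cost = $215.
(Supply check: P ships 20; Q ships 25.)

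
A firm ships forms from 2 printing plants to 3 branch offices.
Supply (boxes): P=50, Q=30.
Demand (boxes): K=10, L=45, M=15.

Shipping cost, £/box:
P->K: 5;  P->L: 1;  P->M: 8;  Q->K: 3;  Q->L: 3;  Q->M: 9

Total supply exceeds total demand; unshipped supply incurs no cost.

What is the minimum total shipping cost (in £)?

205

Optimal allocation:
  P→L: 45 × £1 = £45
  P→M: 5 × £8 = £40
  Q→K: 10 × £3 = £30
  Q→M: 10 × £9 = £90
Total = 45 + 40 + 30 + 90 = £205.
(Supply check: P ships 50; Q ships 20.)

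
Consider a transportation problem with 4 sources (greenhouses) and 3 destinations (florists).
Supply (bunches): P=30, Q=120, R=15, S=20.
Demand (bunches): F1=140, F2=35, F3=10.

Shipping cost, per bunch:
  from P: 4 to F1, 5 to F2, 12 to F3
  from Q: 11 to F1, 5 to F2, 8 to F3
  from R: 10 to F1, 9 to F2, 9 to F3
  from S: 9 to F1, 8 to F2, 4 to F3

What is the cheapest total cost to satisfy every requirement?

1510

Optimal allocation:
  P–F1: 30 × 4 = 120
  Q–F1: 85 × 11 = 935
  Q–F2: 35 × 5 = 175
  R–F1: 15 × 10 = 150
  S–F1: 10 × 9 = 90
  S–F3: 10 × 4 = 40
Total = 120 + 935 + 175 + 150 + 90 + 40 = 1510.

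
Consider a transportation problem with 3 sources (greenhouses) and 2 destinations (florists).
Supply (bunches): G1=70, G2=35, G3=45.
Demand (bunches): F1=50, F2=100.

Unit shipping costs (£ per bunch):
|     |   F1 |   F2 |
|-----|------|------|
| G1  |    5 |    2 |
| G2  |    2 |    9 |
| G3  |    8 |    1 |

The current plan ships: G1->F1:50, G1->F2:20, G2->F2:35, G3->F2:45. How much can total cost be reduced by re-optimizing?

Current plan cost = 50·5 + 20·2 + 35·9 + 45·1 = £650.
Optimal plan:
  G1–F1: 15 × £5 = £75
  G1–F2: 55 × £2 = £110
  G2–F1: 35 × £2 = £70
  G3–F2: 45 × £1 = £45
Optimal cost = £300.
Saving = 650 − 300 = £350.

350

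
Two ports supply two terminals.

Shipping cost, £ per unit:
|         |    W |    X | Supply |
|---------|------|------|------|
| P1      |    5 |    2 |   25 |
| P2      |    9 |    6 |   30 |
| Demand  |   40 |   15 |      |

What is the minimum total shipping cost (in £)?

A cheapest plan:
  P1→W: 10 TEU
  P1→X: 15 TEU
  P2→W: 30 TEU
Total cost = £350.
(Supply check: P1 ships 25; P2 ships 30.)

350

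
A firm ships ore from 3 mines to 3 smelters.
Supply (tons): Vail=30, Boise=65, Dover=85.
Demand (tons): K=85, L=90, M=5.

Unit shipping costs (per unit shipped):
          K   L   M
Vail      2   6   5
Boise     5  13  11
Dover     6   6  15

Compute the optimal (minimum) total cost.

Optimal allocation:
  Vail→K: 20 × 2 = 40
  Vail→L: 5 × 6 = 30
  Vail→M: 5 × 5 = 25
  Boise→K: 65 × 5 = 325
  Dover→L: 85 × 6 = 510
Total = 40 + 30 + 25 + 325 + 510 = 930.

930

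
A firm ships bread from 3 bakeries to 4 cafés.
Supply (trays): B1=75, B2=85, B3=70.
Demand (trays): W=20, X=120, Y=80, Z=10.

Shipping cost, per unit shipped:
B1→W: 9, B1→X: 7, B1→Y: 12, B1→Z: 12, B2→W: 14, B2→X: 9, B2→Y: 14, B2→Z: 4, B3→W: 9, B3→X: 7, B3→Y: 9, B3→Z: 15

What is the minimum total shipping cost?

Optimal allocation:
  B1→W: 20 × 9 = 180
  B1→X: 55 × 7 = 385
  B2→X: 65 × 9 = 585
  B2→Y: 10 × 14 = 140
  B2→Z: 10 × 4 = 40
  B3→Y: 70 × 9 = 630
Total = 180 + 385 + 585 + 140 + 40 + 630 = 1960.

1960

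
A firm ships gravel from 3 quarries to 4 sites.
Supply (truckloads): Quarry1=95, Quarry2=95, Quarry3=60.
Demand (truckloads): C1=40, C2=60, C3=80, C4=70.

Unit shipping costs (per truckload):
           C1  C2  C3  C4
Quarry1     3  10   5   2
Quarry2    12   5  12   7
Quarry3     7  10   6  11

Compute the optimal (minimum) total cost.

A cheapest plan:
  Quarry1 to C1: 40 × 3 = 120
  Quarry1 to C3: 20 × 5 = 100
  Quarry1 to C4: 35 × 2 = 70
  Quarry2 to C2: 60 × 5 = 300
  Quarry2 to C4: 35 × 7 = 245
  Quarry3 to C3: 60 × 6 = 360
Total = 120 + 100 + 70 + 300 + 245 + 360 = 1195.

1195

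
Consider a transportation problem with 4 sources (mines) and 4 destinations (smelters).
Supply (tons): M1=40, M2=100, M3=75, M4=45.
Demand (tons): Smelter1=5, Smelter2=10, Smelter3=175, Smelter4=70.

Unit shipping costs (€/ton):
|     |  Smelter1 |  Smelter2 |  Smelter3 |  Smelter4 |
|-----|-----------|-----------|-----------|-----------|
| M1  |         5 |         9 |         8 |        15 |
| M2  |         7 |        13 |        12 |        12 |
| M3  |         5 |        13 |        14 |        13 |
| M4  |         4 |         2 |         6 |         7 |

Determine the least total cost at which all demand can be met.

A cheapest plan:
  M1→Smelter3: 40 × €8 = €320
  M2→Smelter3: 100 × €12 = €1200
  M3→Smelter1: 5 × €5 = €25
  M3→Smelter4: 70 × €13 = €910
  M4→Smelter2: 10 × €2 = €20
  M4→Smelter3: 35 × €6 = €210
Total = 320 + 1200 + 25 + 910 + 20 + 210 = €2685.

2685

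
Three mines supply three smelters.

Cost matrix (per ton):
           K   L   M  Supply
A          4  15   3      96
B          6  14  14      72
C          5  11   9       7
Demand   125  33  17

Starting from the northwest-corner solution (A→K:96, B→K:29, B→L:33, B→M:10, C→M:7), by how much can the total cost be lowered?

139

Current plan cost = 96·4 + 29·6 + 33·14 + 10·14 + 7·9 = 1223.
Optimal plan:
  A→K: 79 × 4 = 316
  A→M: 17 × 3 = 51
  B→K: 46 × 6 = 276
  B→L: 26 × 14 = 364
  C→L: 7 × 11 = 77
Optimal cost = 1084.
Saving = 1223 − 1084 = 139.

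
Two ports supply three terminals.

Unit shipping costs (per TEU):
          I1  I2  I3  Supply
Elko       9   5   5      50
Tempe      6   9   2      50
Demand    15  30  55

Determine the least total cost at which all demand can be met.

One minimum-cost allocation:
  Elko–I1: 15 × 9 = 135
  Elko–I2: 30 × 5 = 150
  Elko–I3: 5 × 5 = 25
  Tempe–I3: 50 × 2 = 100
Total = 135 + 150 + 25 + 100 = 410.
(Supply check: Elko ships 50; Tempe ships 50.)

410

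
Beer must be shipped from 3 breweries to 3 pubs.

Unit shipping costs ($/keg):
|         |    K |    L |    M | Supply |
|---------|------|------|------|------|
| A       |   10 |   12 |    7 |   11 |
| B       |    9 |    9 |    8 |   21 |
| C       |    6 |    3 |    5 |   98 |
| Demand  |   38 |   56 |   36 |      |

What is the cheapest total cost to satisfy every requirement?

661

One minimum-cost allocation:
  A to M: 11 × $7 = $77
  B to K: 21 × $9 = $189
  C to K: 17 × $6 = $102
  C to L: 56 × $3 = $168
  C to M: 25 × $5 = $125
Total = 77 + 189 + 102 + 168 + 125 = $661.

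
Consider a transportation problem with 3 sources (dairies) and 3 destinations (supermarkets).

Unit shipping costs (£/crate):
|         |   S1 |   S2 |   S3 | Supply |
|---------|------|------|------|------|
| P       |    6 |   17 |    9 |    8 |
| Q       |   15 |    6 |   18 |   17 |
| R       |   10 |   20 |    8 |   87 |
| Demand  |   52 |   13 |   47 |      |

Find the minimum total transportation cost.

One minimum-cost allocation:
  P->S1: 8 crates
  Q->S1: 4 crates
  Q->S2: 13 crates
  R->S1: 40 crates
  R->S3: 47 crates
Total cost = £962.
(Supply check: P ships 8; Q ships 17; R ships 87.)

962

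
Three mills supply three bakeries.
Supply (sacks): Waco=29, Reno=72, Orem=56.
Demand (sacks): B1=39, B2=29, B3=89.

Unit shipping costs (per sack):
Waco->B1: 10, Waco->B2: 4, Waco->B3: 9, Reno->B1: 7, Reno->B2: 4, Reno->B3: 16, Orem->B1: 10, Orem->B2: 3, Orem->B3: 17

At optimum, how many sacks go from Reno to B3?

Optimal shipments:
  Waco→B3: 29 × 9 = 261
  Reno→B1: 39 × 7 = 273
  Reno→B3: 33 × 16 = 528
  Orem→B2: 29 × 3 = 87
  Orem→B3: 27 × 17 = 459
Total cost = 1608.
So Reno→B3 carries 33 sacks.

33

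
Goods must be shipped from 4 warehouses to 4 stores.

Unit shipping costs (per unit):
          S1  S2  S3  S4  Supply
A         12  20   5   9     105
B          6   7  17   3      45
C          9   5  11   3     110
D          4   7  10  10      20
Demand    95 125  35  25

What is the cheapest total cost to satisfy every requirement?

1855

A cheapest plan:
  A–S1: 70 × 12 = 840
  A–S3: 35 × 5 = 175
  B–S1: 5 × 6 = 30
  B–S2: 15 × 7 = 105
  B–S4: 25 × 3 = 75
  C–S2: 110 × 5 = 550
  D–S1: 20 × 4 = 80
Total = 840 + 175 + 30 + 105 + 75 + 550 + 80 = 1855.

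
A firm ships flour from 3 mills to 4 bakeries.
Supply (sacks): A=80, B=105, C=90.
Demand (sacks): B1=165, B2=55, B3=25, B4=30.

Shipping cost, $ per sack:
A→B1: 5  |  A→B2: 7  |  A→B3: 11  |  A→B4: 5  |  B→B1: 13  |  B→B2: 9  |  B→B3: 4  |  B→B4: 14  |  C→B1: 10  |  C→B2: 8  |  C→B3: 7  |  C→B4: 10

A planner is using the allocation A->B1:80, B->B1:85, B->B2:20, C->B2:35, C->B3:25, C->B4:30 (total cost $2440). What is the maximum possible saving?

Current plan cost = 80·5 + 85·13 + 20·9 + 35·8 + 25·7 + 30·10 = $2440.
Optimal plan:
  A→B1: 50 sacks
  A→B4: 30 sacks
  B→B1: 25 sacks
  B→B2: 55 sacks
  B→B3: 25 sacks
  C→B1: 90 sacks
Optimal cost = $2220.
Saving = 2440 − 2220 = $220.

220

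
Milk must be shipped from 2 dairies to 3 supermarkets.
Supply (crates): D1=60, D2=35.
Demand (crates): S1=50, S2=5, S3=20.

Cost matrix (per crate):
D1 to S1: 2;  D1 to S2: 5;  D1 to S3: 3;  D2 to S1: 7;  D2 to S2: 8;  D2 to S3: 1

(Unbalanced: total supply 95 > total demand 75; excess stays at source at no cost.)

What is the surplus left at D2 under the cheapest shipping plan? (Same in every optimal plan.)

15

An optimal plan:
  D1->S1: 50 × 2 = 100
  D1->S2: 5 × 5 = 25
  D2->S3: 20 × 1 = 20
Total cost = 145.
D2 ships 20 of its 35, leaving 15.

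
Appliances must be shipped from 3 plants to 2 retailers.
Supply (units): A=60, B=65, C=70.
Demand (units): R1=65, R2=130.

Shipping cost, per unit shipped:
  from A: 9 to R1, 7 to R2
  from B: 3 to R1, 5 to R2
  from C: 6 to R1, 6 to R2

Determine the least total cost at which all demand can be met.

Optimal allocation:
  A->R2: 60 × 7 = 420
  B->R1: 65 × 3 = 195
  C->R2: 70 × 6 = 420
Total = 420 + 195 + 420 = 1035.

1035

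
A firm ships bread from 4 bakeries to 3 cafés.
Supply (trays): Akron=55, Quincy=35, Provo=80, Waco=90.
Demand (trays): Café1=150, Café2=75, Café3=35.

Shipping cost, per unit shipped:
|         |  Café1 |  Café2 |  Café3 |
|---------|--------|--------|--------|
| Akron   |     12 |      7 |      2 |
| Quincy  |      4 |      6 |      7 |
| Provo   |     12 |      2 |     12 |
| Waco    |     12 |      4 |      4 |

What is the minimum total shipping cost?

1740

An optimal shipping plan:
  Akron–Café1: 20 × 12 = 240
  Akron–Café3: 35 × 2 = 70
  Quincy–Café1: 35 × 4 = 140
  Provo–Café1: 5 × 12 = 60
  Provo–Café2: 75 × 2 = 150
  Waco–Café1: 90 × 12 = 1080
Total = 240 + 70 + 140 + 60 + 150 + 1080 = 1740.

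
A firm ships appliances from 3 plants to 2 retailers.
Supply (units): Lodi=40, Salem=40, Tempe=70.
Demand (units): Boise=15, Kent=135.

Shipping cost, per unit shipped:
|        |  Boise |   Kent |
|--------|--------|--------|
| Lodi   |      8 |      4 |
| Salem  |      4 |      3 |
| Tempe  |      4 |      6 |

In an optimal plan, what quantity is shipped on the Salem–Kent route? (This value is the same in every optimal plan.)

40

Solving gives:
  Lodi to Kent: 40 × 4 = 160
  Salem to Kent: 40 × 3 = 120
  Tempe to Boise: 15 × 4 = 60
  Tempe to Kent: 55 × 6 = 330
Total cost = 670.
So Salem→Kent carries 40 units.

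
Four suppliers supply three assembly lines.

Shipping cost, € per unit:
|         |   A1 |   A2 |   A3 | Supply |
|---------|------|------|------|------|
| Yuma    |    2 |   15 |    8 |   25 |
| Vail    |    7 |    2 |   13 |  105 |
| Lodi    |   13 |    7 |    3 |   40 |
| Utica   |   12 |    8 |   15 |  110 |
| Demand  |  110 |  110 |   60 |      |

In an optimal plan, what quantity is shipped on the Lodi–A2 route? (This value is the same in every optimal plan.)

0

Optimal shipments:
  Yuma to A1: 25 × €2 = €50
  Vail to A2: 105 × €2 = €210
  Lodi to A3: 40 × €3 = €120
  Utica to A1: 85 × €12 = €1020
  Utica to A2: 5 × €8 = €40
  Utica to A3: 20 × €15 = €300
Total cost = €1740.
The route Lodi→A2 is not used.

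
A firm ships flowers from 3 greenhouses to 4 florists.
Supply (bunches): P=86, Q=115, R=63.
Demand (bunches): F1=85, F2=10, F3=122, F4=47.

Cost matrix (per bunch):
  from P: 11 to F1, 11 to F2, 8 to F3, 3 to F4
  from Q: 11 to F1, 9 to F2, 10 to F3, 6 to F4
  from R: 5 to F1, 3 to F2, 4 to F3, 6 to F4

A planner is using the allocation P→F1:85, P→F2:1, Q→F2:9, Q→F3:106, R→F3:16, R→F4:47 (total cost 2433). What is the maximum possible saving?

503

Current plan cost = 85·11 + 1·11 + 9·9 + 106·10 + 16·4 + 47·6 = 2433.
Optimal plan:
  P–F3: 39 × 8 = 312
  P–F4: 47 × 3 = 141
  Q–F1: 85 × 11 = 935
  Q–F2: 10 × 9 = 90
  Q–F3: 20 × 10 = 200
  R–F3: 63 × 4 = 252
Optimal cost = 1930.
Saving = 2433 − 1930 = 503.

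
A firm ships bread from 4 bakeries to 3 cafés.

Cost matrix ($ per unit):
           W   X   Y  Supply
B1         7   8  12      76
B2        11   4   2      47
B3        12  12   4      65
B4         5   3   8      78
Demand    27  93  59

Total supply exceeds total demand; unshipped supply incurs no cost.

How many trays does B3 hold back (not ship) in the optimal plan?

Minimum-cost shipments:
  B1→W: 27 × $7 = $189
  B2→X: 15 × $4 = $60
  B2→Y: 32 × $2 = $64
  B3→Y: 27 × $4 = $108
  B4→X: 78 × $3 = $234
Total cost = $655.
B3 ships 27 of its 65, leaving 38.

38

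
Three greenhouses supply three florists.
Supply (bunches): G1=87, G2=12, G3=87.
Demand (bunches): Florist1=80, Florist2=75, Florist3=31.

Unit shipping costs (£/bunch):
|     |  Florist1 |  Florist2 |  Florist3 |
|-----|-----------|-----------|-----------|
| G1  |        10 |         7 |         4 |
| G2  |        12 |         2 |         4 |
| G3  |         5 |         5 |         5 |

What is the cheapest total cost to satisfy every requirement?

An optimal shipping plan:
  G1 to Florist2: 56 × £7 = £392
  G1 to Florist3: 31 × £4 = £124
  G2 to Florist2: 12 × £2 = £24
  G3 to Florist1: 80 × £5 = £400
  G3 to Florist2: 7 × £5 = £35
Total = 392 + 124 + 24 + 400 + 35 = £975.

975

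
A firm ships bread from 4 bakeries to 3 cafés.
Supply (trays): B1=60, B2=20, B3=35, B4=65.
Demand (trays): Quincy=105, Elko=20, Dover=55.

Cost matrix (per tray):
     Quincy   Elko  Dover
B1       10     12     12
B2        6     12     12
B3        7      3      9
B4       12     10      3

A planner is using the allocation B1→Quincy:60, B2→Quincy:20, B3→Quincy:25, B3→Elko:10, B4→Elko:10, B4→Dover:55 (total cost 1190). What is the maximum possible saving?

Current plan cost = 60·10 + 20·6 + 25·7 + 10·3 + 10·10 + 55·3 = 1190.
Optimal plan:
  B1 to Quincy: 60 × 10 = 600
  B2 to Quincy: 20 × 6 = 120
  B3 to Quincy: 15 × 7 = 105
  B3 to Elko: 20 × 3 = 60
  B4 to Quincy: 10 × 12 = 120
  B4 to Dover: 55 × 3 = 165
Optimal cost = 1170.
Saving = 1190 − 1170 = 20.

20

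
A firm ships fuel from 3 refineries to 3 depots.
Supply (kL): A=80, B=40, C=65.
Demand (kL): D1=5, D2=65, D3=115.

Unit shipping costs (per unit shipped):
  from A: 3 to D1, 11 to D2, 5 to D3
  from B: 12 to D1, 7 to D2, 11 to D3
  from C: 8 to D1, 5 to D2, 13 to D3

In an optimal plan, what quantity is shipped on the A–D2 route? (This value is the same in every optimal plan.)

Optimal shipments:
  A–D1: 5 × 3 = 15
  A–D3: 75 × 5 = 375
  B–D3: 40 × 11 = 440
  C–D2: 65 × 5 = 325
Total cost = 1155.
The route A→D2 is not used.

0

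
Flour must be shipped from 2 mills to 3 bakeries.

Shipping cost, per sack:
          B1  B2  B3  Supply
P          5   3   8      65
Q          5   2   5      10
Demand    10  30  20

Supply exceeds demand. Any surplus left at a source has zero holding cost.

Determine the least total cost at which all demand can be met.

A cheapest plan:
  P to B1: 10 sacks
  P to B2: 30 sacks
  P to B3: 10 sacks
  Q to B3: 10 sacks
Total cost = 270.

270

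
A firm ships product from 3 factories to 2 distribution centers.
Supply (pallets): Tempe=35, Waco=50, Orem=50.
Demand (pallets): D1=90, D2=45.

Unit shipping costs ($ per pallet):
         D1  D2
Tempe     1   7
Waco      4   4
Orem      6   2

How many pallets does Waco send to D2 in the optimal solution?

Solving gives:
  Tempe to D1: 35 × $1 = $35
  Waco to D1: 50 × $4 = $200
  Orem to D1: 5 × $6 = $30
  Orem to D2: 45 × $2 = $90
Total cost = $355.
The route Waco→D2 is not used.

0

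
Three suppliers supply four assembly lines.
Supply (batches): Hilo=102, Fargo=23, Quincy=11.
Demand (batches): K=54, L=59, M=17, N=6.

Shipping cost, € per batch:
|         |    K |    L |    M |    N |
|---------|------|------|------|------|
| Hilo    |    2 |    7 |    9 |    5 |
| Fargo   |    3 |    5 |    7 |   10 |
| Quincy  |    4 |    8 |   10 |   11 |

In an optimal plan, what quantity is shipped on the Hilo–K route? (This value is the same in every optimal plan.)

54

Solving gives:
  Hilo–K: 54 × €2 = €108
  Hilo–L: 42 × €7 = €294
  Hilo–N: 6 × €5 = €30
  Fargo–L: 17 × €5 = €85
  Fargo–M: 6 × €7 = €42
  Quincy–M: 11 × €10 = €110
Total cost = €669.
So Hilo→K carries 54 batches.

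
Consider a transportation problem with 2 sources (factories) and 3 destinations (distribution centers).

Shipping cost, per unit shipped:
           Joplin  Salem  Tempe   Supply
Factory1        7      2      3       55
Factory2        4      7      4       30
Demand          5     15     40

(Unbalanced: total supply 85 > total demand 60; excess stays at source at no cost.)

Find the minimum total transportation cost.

Optimal allocation:
  Factory1→Salem: 15 pallets
  Factory1→Tempe: 40 pallets
  Factory2→Joplin: 5 pallets
Total cost = 170.
(Supply check: Factory1 ships 55; Factory2 ships 5.)

170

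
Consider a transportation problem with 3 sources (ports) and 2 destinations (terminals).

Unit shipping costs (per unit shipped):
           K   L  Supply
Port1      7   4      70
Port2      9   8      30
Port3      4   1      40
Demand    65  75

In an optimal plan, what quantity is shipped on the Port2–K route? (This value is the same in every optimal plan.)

30

The minimum-cost plan:
  Port1–K: 35 × 7 = 245
  Port1–L: 35 × 4 = 140
  Port2–K: 30 × 9 = 270
  Port3–L: 40 × 1 = 40
Total cost = 695.
So Port2→K carries 30 TEU.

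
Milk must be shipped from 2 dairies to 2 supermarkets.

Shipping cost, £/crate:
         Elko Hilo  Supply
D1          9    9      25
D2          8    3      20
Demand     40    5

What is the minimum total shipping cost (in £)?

360

Optimal allocation:
  D1→Elko: 25 crates
  D2→Elko: 15 crates
  D2→Hilo: 5 crates
Total cost = £360.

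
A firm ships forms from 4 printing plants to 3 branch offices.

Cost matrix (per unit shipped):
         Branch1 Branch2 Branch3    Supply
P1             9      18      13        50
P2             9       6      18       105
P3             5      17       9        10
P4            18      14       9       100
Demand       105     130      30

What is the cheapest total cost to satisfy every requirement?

2515

Optimal allocation:
  P1→Branch1: 50 × 9 = 450
  P2→Branch1: 45 × 9 = 405
  P2→Branch2: 60 × 6 = 360
  P3→Branch1: 10 × 5 = 50
  P4→Branch2: 70 × 14 = 980
  P4→Branch3: 30 × 9 = 270
Total = 450 + 405 + 360 + 50 + 980 + 270 = 2515.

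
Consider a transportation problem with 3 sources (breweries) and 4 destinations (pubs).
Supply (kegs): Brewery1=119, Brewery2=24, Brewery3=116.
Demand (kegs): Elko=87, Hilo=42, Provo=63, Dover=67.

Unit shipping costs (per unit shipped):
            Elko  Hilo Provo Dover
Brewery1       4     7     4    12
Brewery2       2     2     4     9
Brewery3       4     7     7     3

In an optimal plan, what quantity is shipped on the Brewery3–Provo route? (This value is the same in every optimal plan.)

0

Optimal shipments:
  Brewery1->Elko: 38 kegs
  Brewery1->Hilo: 18 kegs
  Brewery1->Provo: 63 kegs
  Brewery2->Hilo: 24 kegs
  Brewery3->Elko: 49 kegs
  Brewery3->Dover: 67 kegs
Total cost = 975.
The route Brewery3→Provo is not used.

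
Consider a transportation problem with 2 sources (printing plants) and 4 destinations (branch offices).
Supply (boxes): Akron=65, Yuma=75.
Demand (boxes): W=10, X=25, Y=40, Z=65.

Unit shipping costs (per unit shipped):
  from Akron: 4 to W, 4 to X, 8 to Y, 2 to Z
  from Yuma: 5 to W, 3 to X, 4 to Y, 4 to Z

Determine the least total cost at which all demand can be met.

A cheapest plan:
  Akron→Z: 65 × 2 = 130
  Yuma→W: 10 × 5 = 50
  Yuma→X: 25 × 3 = 75
  Yuma→Y: 40 × 4 = 160
Total = 130 + 50 + 75 + 160 = 415.

415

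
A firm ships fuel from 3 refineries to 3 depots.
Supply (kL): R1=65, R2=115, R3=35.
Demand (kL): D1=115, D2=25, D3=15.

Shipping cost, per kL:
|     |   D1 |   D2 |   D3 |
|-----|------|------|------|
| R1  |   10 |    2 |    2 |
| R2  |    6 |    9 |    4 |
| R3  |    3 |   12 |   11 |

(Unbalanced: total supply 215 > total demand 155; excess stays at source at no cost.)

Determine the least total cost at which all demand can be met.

665

Optimal allocation:
  R1->D2: 25 × 2 = 50
  R1->D3: 15 × 2 = 30
  R2->D1: 80 × 6 = 480
  R3->D1: 35 × 3 = 105
Total = 50 + 30 + 480 + 105 = 665.
(Supply check: R1 ships 40; R2 ships 80; R3 ships 35.)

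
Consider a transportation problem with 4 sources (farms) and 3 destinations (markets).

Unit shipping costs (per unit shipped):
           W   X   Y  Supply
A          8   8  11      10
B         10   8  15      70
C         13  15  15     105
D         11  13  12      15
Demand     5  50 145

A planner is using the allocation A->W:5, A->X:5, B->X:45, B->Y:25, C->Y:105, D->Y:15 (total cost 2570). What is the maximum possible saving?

Current plan cost = 5·8 + 5·8 + 45·8 + 25·15 + 105·15 + 15·12 = 2570.
Optimal plan:
  A→Y: 10 × 11 = 110
  B→W: 5 × 10 = 50
  B→X: 50 × 8 = 400
  B→Y: 15 × 15 = 225
  C→Y: 105 × 15 = 1575
  D→Y: 15 × 12 = 180
Optimal cost = 2540.
Saving = 2570 − 2540 = 30.

30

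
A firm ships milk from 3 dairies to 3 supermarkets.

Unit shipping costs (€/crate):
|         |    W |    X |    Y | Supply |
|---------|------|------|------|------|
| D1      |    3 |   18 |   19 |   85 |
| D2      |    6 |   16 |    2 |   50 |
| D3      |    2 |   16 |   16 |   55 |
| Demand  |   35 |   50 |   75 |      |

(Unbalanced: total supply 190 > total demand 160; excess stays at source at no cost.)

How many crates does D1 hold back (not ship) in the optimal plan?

An optimal plan:
  D1–W: 35 × €3 = €105
  D1–X: 20 × €18 = €360
  D2–Y: 50 × €2 = €100
  D3–X: 30 × €16 = €480
  D3–Y: 25 × €16 = €400
Total cost = €1445.
D1 ships 55 of its 85, leaving 30.

30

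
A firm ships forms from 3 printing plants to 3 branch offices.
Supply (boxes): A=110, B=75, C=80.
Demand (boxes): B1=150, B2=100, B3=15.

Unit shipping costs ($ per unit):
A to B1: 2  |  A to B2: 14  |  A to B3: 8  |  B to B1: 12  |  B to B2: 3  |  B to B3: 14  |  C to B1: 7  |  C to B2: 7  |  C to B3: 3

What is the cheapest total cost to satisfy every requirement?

One minimum-cost allocation:
  A to B1: 110 × $2 = $220
  B to B2: 75 × $3 = $225
  C to B1: 40 × $7 = $280
  C to B2: 25 × $7 = $175
  C to B3: 15 × $3 = $45
Total = 220 + 225 + 280 + 175 + 45 = $945.

945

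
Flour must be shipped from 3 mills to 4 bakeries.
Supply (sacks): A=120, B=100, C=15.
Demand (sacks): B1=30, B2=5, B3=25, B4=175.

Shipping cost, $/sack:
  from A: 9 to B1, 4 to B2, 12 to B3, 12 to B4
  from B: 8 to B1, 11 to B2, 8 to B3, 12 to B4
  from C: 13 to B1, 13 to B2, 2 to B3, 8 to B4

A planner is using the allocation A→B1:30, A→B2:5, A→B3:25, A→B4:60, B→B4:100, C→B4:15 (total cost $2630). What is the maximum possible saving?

160

Current plan cost = 30·9 + 5·4 + 25·12 + 60·12 + 100·12 + 15·8 = $2630.
Optimal plan:
  A to B2: 5 sacks
  A to B4: 115 sacks
  B to B1: 30 sacks
  B to B3: 10 sacks
  B to B4: 60 sacks
  C to B3: 15 sacks
Optimal cost = $2470.
Saving = 2630 − 2470 = $160.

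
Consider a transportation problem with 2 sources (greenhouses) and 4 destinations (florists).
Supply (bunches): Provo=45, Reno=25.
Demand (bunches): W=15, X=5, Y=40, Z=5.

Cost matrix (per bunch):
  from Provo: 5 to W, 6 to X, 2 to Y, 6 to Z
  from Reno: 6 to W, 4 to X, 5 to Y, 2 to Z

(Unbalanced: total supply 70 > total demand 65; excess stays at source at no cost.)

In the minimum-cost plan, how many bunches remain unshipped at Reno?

5

Minimum-cost shipments:
  Provo–W: 5 bunches
  Provo–Y: 40 bunches
  Reno–W: 10 bunches
  Reno–X: 5 bunches
  Reno–Z: 5 bunches
Total cost = 195.
Reno ships 20 of its 25, leaving 5.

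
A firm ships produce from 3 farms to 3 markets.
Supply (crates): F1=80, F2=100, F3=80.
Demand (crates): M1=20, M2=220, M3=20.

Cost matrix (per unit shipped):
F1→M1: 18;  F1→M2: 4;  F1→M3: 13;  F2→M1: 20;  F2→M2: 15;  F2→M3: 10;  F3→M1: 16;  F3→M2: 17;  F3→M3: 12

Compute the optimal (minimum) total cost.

A cheapest plan:
  F1 to M2: 80 × 4 = 320
  F2 to M2: 80 × 15 = 1200
  F2 to M3: 20 × 10 = 200
  F3 to M1: 20 × 16 = 320
  F3 to M2: 60 × 17 = 1020
Total = 320 + 1200 + 200 + 320 + 1020 = 3060.

3060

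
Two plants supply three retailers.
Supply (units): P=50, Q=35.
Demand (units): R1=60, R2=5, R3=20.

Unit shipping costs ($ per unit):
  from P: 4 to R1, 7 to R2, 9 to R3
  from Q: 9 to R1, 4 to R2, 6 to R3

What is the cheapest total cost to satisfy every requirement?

430

An optimal shipping plan:
  P->R1: 50 × $4 = $200
  Q->R1: 10 × $9 = $90
  Q->R2: 5 × $4 = $20
  Q->R3: 20 × $6 = $120
Total = 200 + 90 + 20 + 120 = $430.
(Supply check: P ships 50; Q ships 35.)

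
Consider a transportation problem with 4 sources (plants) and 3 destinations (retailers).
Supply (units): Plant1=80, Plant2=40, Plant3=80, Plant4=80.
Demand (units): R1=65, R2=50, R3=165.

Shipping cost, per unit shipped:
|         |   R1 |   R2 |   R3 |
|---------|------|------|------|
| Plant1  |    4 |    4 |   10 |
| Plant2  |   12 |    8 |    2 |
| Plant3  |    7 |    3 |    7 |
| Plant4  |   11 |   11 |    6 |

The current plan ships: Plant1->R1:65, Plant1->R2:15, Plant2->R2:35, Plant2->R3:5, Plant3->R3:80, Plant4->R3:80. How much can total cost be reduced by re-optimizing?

350

Current plan cost = 65·4 + 15·4 + 35·8 + 5·2 + 80·7 + 80·6 = 1650.
Optimal plan:
  Plant1–R1: 65 units
  Plant1–R2: 15 units
  Plant2–R3: 40 units
  Plant3–R2: 35 units
  Plant3–R3: 45 units
  Plant4–R3: 80 units
Optimal cost = 1300.
Saving = 1650 − 1300 = 350.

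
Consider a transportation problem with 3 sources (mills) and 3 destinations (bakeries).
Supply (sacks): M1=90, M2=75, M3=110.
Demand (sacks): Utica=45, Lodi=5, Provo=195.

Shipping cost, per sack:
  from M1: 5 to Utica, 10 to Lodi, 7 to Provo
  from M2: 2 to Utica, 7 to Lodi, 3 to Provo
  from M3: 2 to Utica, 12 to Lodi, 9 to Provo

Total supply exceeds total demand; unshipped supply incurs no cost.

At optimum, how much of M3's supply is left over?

30

An optimal plan:
  M1–Lodi: 5 × 10 = 50
  M1–Provo: 85 × 7 = 595
  M2–Provo: 75 × 3 = 225
  M3–Utica: 45 × 2 = 90
  M3–Provo: 35 × 9 = 315
Total cost = 1275.
M3 ships 80 of its 110, leaving 30.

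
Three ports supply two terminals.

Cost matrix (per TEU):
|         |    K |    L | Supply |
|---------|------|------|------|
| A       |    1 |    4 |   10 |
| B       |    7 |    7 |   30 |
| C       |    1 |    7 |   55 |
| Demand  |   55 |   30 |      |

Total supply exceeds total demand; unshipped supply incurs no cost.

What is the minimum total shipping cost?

An optimal shipping plan:
  A→L: 10 × 4 = 40
  B→L: 20 × 7 = 140
  C→K: 55 × 1 = 55
Total = 40 + 140 + 55 = 235.
(Supply check: A ships 10; B ships 20; C ships 55.)

235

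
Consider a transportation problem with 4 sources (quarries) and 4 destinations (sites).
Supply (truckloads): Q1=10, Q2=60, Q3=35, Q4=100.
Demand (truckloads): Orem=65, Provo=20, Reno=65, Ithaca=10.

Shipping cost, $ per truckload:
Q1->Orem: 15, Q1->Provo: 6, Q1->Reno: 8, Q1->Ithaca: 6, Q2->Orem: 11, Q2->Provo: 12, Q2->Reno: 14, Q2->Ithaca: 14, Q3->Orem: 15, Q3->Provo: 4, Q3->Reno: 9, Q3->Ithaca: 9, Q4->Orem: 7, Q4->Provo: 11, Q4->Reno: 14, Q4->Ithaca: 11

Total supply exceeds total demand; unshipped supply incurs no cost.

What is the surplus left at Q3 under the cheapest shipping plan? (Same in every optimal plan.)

An optimal plan:
  Q1->Reno: 10 × $8 = $80
  Q2->Reno: 15 × $14 = $210
  Q3->Provo: 20 × $4 = $80
  Q3->Reno: 15 × $9 = $135
  Q4->Orem: 65 × $7 = $455
  Q4->Reno: 25 × $14 = $350
  Q4->Ithaca: 10 × $11 = $110
Total cost = $1420.
Q3 ships 35 of its 35, leaving 0.

0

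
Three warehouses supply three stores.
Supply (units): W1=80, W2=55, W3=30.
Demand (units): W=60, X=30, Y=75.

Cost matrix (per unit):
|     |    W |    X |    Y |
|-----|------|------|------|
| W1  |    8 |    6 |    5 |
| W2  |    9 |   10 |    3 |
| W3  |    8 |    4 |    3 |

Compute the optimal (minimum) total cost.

Optimal allocation:
  W1–W: 60 × 8 = 480
  W1–Y: 20 × 5 = 100
  W2–Y: 55 × 3 = 165
  W3–X: 30 × 4 = 120
Total = 480 + 100 + 165 + 120 = 865.
(Supply check: W1 ships 80; W2 ships 55; W3 ships 30.)

865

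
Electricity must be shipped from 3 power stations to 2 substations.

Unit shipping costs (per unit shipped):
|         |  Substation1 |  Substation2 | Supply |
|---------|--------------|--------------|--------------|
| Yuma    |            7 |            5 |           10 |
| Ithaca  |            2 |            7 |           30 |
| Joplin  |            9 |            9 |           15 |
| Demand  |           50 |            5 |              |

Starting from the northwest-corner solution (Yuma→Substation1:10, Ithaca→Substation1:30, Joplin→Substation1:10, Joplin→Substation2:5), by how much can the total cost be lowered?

10

Current plan cost = 10·7 + 30·2 + 10·9 + 5·9 = 265.
Optimal plan:
  Yuma to Substation1: 5 × 7 = 35
  Yuma to Substation2: 5 × 5 = 25
  Ithaca to Substation1: 30 × 2 = 60
  Joplin to Substation1: 15 × 9 = 135
Optimal cost = 255.
Saving = 265 − 255 = 10.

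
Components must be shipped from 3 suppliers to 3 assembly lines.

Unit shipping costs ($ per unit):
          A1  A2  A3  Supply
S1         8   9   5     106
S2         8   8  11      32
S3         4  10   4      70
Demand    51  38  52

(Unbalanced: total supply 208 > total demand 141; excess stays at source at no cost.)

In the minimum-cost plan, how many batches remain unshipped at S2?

0

An optimal plan:
  S1–A2: 6 × $9 = $54
  S1–A3: 33 × $5 = $165
  S2–A2: 32 × $8 = $256
  S3–A1: 51 × $4 = $204
  S3–A3: 19 × $4 = $76
Total cost = $755.
S2 ships 32 of its 32, leaving 0.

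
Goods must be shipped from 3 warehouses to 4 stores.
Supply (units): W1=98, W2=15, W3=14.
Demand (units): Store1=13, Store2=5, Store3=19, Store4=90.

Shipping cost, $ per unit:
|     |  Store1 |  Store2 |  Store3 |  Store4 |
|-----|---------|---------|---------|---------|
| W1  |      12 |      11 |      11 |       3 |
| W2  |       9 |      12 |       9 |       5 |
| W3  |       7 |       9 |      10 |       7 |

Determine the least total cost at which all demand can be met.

593

One minimum-cost allocation:
  W1→Store2: 4 × $11 = $44
  W1→Store3: 4 × $11 = $44
  W1→Store4: 90 × $3 = $270
  W2→Store3: 15 × $9 = $135
  W3→Store1: 13 × $7 = $91
  W3→Store2: 1 × $9 = $9
Total = 44 + 44 + 270 + 135 + 91 + 9 = $593.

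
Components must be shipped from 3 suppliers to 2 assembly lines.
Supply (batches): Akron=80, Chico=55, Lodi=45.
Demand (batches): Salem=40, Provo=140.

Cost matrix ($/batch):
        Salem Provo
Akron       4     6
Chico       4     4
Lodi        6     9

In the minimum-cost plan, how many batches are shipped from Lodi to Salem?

40

The minimum-cost plan:
  Akron->Provo: 80 × $6 = $480
  Chico->Provo: 55 × $4 = $220
  Lodi->Salem: 40 × $6 = $240
  Lodi->Provo: 5 × $9 = $45
Total cost = $985.
So Lodi→Salem carries 40 batches.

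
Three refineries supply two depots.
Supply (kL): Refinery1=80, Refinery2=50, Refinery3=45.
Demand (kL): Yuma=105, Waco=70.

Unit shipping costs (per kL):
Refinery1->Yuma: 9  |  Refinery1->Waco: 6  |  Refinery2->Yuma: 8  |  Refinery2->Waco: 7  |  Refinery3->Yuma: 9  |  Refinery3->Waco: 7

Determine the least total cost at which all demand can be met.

An optimal shipping plan:
  Refinery1 to Yuma: 10 kL
  Refinery1 to Waco: 70 kL
  Refinery2 to Yuma: 50 kL
  Refinery3 to Yuma: 45 kL
Total cost = 1315.
(Supply check: Refinery1 ships 80; Refinery2 ships 50; Refinery3 ships 45.)

1315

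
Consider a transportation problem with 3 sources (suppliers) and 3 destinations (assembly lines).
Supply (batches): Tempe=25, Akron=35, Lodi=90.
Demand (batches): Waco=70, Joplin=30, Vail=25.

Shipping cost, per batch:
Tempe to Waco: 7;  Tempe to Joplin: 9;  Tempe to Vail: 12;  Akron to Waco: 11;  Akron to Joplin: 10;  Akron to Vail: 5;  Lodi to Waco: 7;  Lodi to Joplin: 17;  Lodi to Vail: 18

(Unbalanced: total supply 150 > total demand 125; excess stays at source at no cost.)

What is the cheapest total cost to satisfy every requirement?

890

One minimum-cost allocation:
  Tempe→Joplin: 25 × 9 = 225
  Akron→Joplin: 5 × 10 = 50
  Akron→Vail: 25 × 5 = 125
  Lodi→Waco: 70 × 7 = 490
Total = 225 + 50 + 125 + 490 = 890.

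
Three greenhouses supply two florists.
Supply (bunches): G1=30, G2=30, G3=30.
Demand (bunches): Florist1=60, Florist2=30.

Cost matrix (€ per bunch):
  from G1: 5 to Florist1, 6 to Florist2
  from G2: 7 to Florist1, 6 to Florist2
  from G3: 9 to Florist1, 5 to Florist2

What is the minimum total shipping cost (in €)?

510

One minimum-cost allocation:
  G1->Florist1: 30 × €5 = €150
  G2->Florist1: 30 × €7 = €210
  G3->Florist2: 30 × €5 = €150
Total = 150 + 210 + 150 = €510.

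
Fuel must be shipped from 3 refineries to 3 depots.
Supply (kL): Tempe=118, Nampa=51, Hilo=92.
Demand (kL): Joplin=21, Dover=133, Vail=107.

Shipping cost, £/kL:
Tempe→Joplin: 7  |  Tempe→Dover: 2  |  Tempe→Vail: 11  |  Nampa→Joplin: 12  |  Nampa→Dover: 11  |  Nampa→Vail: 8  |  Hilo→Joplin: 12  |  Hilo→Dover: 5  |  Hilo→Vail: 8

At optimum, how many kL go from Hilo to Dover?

Solving gives:
  Tempe to Joplin: 21 × £7 = £147
  Tempe to Dover: 97 × £2 = £194
  Nampa to Vail: 51 × £8 = £408
  Hilo to Dover: 36 × £5 = £180
  Hilo to Vail: 56 × £8 = £448
Total cost = £1377.
So Hilo→Dover carries 36 kL.

36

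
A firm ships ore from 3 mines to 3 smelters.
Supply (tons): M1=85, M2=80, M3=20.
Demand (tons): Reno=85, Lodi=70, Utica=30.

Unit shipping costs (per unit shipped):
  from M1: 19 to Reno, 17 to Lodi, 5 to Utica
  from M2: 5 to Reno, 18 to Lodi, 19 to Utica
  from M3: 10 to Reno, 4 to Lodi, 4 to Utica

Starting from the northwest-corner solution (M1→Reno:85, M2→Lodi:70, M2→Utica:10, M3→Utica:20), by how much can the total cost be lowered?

1570

Current plan cost = 85·19 + 70·18 + 10·19 + 20·4 = 3145.
Optimal plan:
  M1→Reno: 5 tons
  M1→Lodi: 50 tons
  M1→Utica: 30 tons
  M2→Reno: 80 tons
  M3→Lodi: 20 tons
Optimal cost = 1575.
Saving = 3145 − 1575 = 1570.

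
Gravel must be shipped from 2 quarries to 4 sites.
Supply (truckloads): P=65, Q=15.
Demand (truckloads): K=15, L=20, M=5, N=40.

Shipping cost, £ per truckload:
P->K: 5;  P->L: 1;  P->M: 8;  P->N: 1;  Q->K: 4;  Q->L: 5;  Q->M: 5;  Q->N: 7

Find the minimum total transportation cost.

A cheapest plan:
  P->K: 5 × £5 = £25
  P->L: 20 × £1 = £20
  P->N: 40 × £1 = £40
  Q->K: 10 × £4 = £40
  Q->M: 5 × £5 = £25
Total = 25 + 20 + 40 + 40 + 25 = £150.
(Supply check: P ships 65; Q ships 15.)

150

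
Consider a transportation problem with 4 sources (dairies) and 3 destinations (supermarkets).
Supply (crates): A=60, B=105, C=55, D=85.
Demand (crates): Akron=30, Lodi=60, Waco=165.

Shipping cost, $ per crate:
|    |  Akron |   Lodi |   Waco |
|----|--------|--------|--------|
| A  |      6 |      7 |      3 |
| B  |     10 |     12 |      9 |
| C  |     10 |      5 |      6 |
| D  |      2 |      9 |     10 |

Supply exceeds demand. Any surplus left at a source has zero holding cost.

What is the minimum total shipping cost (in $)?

1505

An optimal shipping plan:
  A to Waco: 60 crates
  B to Waco: 105 crates
  C to Lodi: 55 crates
  D to Akron: 30 crates
  D to Lodi: 5 crates
Total cost = $1505.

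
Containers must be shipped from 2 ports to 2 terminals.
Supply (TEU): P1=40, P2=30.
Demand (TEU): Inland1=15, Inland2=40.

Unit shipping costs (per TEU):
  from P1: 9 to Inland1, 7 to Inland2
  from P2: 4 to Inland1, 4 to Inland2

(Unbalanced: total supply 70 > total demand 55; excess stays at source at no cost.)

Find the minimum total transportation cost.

Optimal allocation:
  P1–Inland2: 25 × 7 = 175
  P2–Inland1: 15 × 4 = 60
  P2–Inland2: 15 × 4 = 60
Total = 175 + 60 + 60 = 295.
(Supply check: P1 ships 25; P2 ships 30.)

295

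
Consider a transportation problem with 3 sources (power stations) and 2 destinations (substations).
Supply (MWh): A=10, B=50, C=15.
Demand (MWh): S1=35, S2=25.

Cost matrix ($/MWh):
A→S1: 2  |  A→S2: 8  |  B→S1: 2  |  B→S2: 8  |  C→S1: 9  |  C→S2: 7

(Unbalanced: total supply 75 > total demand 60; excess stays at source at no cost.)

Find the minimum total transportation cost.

255

Optimal allocation:
  A→S2: 10 MWh
  B→S1: 35 MWh
  C→S2: 15 MWh
Total cost = $255.
(Supply check: A ships 10; B ships 35; C ships 15.)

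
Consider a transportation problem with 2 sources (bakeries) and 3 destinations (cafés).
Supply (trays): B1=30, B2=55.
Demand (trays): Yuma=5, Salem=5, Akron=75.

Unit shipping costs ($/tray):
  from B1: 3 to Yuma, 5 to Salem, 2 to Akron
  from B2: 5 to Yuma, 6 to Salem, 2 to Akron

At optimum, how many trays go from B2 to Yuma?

0

The minimum-cost plan:
  B1–Yuma: 5 × $3 = $15
  B1–Salem: 5 × $5 = $25
  B1–Akron: 20 × $2 = $40
  B2–Akron: 55 × $2 = $110
Total cost = $190.
The route B2→Yuma is not used.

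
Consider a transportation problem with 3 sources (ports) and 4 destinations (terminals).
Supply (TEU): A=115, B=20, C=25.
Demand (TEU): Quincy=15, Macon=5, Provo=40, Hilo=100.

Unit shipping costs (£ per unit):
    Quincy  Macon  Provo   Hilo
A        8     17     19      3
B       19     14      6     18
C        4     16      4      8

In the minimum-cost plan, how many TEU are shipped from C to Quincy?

0

The minimum-cost plan:
  A–Quincy: 15 TEU
  A–Hilo: 100 TEU
  B–Macon: 5 TEU
  B–Provo: 15 TEU
  C–Provo: 25 TEU
Total cost = £680.
The route C→Quincy is not used.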